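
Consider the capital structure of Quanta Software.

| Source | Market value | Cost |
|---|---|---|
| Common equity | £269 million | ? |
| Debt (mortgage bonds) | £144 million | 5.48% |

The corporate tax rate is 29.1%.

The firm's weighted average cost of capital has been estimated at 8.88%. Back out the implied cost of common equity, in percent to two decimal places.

11.55%

Total capital V = 269 + 144 = 413.
Equity weight = 269/413 = 0.6513.
Mortgage bonds weight = 144/413 = 0.3487.
Debt contribution = 0.3487 × 5.48% × (1 − 29.1%) = 1.3547%.
Required equity contribution = 8.88% − 1.3547% = 7.5253%.
Re = 7.5253% / 0.6513 = 11.5537%.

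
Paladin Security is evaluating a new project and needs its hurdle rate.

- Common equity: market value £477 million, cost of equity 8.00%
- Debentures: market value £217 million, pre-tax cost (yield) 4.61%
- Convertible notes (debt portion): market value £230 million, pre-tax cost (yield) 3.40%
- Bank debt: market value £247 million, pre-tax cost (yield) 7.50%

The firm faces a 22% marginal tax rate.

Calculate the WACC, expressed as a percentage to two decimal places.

Total capital V = 477 + 217 + 230 + 247 = 1171.
Equity: weight = 477/1171 = 0.4073; cost = 8%.
Debentures: weight = 217/1171 = 0.1853; after-tax cost = 4.61% × (1 − 22%) = 3.5958%.
Convertible notes (debt portion): weight = 230/1171 = 0.1964; after-tax cost = 3.4% × (1 − 22%) = 2.6520%.
Bank debt: weight = 247/1171 = 0.2109; after-tax cost = 7.5% × (1 − 22%) = 5.8500%.
WACC = 0.4073 × 8.0000% + 0.1853 × 3.5958% + 0.1964 × 2.6520% + 0.2109 × 5.8500% = 5.6799%.

5.68%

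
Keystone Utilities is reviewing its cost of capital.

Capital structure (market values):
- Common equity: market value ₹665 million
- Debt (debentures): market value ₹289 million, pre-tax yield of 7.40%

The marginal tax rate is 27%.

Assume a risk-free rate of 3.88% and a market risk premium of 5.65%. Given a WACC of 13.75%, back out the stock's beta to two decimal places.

Total capital V = 665 + 289 = 954.
Equity weight = 665/954 = 0.6971.
Debentures weight = 289/954 = 0.3029.
Debt contribution = 0.3029 × 7.4% × (1 − 27%) = 1.6365%.
Required equity contribution = 13.75% − 1.6365% = 12.1135%  ⇒  Re = 17.3779%.
CAPM: 17.3779% = 3.88% + β × 5.65%  ⇒  β = 2.3890.

2.39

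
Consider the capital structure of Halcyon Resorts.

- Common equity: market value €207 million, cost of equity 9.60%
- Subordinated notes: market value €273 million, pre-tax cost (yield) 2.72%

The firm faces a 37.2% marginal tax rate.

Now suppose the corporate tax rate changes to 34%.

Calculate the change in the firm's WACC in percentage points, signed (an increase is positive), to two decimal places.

+0.05 pp

Current WACC:
Total capital V = 207 + 273 = 480.
Equity: weight = 207/480 = 0.4313; cost = 9.6%.
Subordinated notes: weight = 273/480 = 0.5687; after-tax cost = 2.72% × (1 − 37.2%) = 1.7082%.
WACC = 0.4313 × 9.6000% + 0.5687 × 1.7082% = 5.1115%.
After the change:
Total capital V = 207 + 273 = 480.
Equity: weight = 207/480 = 0.4313; cost = 9.6%.
Subordinated notes: weight = 273/480 = 0.5687; after-tax cost = 2.72% × (1 − 34%) = 1.7952%.
WACC = 0.4313 × 9.6000% + 0.5687 × 1.7952% = 5.1610%.
Change in WACC = 5.1610% − 5.1115% = 0.0495 pp.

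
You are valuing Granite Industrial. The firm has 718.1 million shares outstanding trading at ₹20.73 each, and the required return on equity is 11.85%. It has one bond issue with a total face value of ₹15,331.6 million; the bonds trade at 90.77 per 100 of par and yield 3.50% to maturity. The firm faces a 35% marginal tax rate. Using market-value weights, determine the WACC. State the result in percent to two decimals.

Market value of equity E = 20.73 × 718.1m = 14886.213m. Market value of debt D = 15331.6m × 90.77/100 = 13916.49332m.
Total capital V = 14886.213 + 13916.49332 = 28802.70632.
Equity: weight = 14886.213/28802.70632 = 0.5168; cost = 11.85%.
Bonds outstanding: weight = 13916.49332/28802.70632 = 0.4832; after-tax cost = 3.5% × (1 − 35%) = 2.2750%.
WACC = 0.5168 × 11.8500% + 0.4832 × 2.2750% = 7.2237%.

7.22%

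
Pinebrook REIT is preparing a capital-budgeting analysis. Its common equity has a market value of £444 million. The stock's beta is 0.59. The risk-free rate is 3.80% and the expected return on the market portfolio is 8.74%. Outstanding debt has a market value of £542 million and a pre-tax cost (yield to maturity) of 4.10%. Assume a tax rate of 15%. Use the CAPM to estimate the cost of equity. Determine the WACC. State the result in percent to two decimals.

Market risk premium = 8.74% − 3.8% = 4.94%.
Cost of equity via CAPM: Re = 3.8% + 0.59 × 4.94% = 6.7146%.
Total capital V = 444 + 542 = 986.
Equity: weight = 444/986 = 0.4503; cost = 6.7146%.
Debt: weight = 542/986 = 0.5497; after-tax cost = 4.1% × (1 − 15%) = 3.4850%.
WACC = 0.4503 × 6.7146% + 0.5497 × 3.4850% = 4.9393%.

4.94%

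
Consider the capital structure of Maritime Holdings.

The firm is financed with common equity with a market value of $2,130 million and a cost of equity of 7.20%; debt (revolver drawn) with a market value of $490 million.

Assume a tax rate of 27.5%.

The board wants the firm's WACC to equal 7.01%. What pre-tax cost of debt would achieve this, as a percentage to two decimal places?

Total capital V = 2130 + 490 = 2620.
Equity weight = 2130/2620 = 0.8130.
Revolver drawn weight = 490/2620 = 0.1870.
Equity contribution = 0.8130 × 7.2% = 5.8534%.
Remaining for debt = 7.01% − 5.8534% = 1.1566%.
Rd × (1 − 27.5%) × 0.1870 = 1.1566%  ⇒  Rd = 8.5298%.

8.53%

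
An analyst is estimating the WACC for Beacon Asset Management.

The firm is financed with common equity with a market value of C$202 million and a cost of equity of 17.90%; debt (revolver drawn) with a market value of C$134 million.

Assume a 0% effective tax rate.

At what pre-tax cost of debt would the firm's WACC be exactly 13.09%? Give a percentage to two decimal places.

5.84%

Total capital V = 202 + 134 = 336.
Equity weight = 202/336 = 0.6012.
Revolver drawn weight = 134/336 = 0.3988.
Equity contribution = 0.6012 × 17.9% = 10.7613%.
Remaining for debt = 13.09% − 10.7613% = 2.3287%.
Rd × (1 − 0%) × 0.3988 = 2.3287%  ⇒  Rd = 5.8391%.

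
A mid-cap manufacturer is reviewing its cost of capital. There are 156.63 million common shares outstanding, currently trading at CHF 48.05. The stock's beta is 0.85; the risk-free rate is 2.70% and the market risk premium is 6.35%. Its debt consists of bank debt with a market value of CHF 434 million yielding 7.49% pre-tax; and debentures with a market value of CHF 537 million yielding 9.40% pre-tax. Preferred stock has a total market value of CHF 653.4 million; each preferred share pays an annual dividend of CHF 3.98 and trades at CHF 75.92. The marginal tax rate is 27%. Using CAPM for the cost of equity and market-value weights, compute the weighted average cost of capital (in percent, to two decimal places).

7.70%

Cost of equity via CAPM: Re = 2.7% + 0.85 × 6.35% = 8.0975%.
Cost of preferred: Rp = 3.98 / 75.92 = 5.2424%.
Market value of equity E = 48.05 × 156.63m = 7526.0715m.
Total capital V = 7526.0715 + 653.4 + 434 + 537 = 9150.4715.
Equity: weight = 7526.0715/9150.4715 = 0.8225; cost = 8.0975%.
Preferred: weight = 653.4/9150.4715 = 0.0714; cost = 5.2424%.
Bank debt: weight = 434/9150.4715 = 0.0474; after-tax cost = 7.49% × (1 − 27%) = 5.4677%.
Debentures: weight = 537/9150.4715 = 0.0587; after-tax cost = 9.4% × (1 − 27%) = 6.8620%.
WACC = 0.8225 × 8.0975% + 0.0714 × 5.2424% + 0.0474 × 5.4677% + 0.0587 × 6.8620% = 7.6964%.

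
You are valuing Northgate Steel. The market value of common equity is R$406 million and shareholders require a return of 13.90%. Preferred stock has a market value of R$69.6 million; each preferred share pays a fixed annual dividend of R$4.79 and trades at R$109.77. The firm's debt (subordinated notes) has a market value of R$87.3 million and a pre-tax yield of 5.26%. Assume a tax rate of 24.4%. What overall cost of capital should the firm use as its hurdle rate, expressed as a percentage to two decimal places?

Cost of preferred: Rp = 4.79 / 109.77 = 4.3637%.
Total capital V = 406 + 69.6 + 87.3 = 562.9.
Equity: weight = 406/562.9 = 0.7213; cost = 13.9%.
Preferred: weight = 69.6/562.9 = 0.1236; cost = 4.3637%.
Subordinated notes: weight = 87.3/562.9 = 0.1551; after-tax cost = 5.26% × (1 − 24.4%) = 3.9766%.
WACC = 0.7213 × 13.9000% + 0.1236 × 4.3637% + 0.1551 × 3.9766% = 11.1819%.

11.18%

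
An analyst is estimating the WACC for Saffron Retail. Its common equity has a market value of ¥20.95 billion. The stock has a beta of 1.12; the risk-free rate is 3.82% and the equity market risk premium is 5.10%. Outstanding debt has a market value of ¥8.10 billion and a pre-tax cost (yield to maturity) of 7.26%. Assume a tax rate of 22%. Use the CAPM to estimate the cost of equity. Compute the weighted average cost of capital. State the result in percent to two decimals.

8.45%

Cost of equity via CAPM: Re = 3.82% + 1.12 × 5.1% = 9.5320%.
Total capital V = 20.95 + 8.1 = 29.05.
Equity: weight = 20.95/29.05 = 0.7212; cost = 9.532%.
Debt: weight = 8.1/29.05 = 0.2788; after-tax cost = 7.26% × (1 − 22%) = 5.6628%.
WACC = 0.7212 × 9.5320% + 0.2788 × 5.6628% = 8.4532%.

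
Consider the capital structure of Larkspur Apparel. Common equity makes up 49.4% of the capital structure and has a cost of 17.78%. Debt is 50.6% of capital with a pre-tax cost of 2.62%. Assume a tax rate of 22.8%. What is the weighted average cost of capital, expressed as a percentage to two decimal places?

After-tax cost of debt = 2.62% × (1 − 22.8%) = 2.0226%.
WACC = 0.494 × 17.7800% + 0.506 × 2.0226% = 9.8068%.

9.81%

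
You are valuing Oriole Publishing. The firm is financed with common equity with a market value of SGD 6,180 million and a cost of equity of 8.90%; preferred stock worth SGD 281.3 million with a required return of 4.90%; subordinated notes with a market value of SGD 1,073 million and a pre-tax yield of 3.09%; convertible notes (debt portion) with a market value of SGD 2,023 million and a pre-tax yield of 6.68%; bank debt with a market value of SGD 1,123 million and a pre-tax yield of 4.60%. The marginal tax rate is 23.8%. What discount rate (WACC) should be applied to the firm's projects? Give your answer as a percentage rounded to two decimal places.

Total capital V = 6180 + 281.3 + 1073 + 2023 + 1123 = 10680.3.
Equity: weight = 6180/10680.3 = 0.5786; cost = 8.9%.
Preferred: weight = 281.3/10680.3 = 0.0263; cost = 4.9%.
Subordinated notes: weight = 1073/10680.3 = 0.1005; after-tax cost = 3.09% × (1 − 23.8%) = 2.3546%.
Convertible notes (debt portion): weight = 2023/10680.3 = 0.1894; after-tax cost = 6.68% × (1 − 23.8%) = 5.0902%.
Bank debt: weight = 1123/10680.3 = 0.1051; after-tax cost = 4.6% × (1 − 23.8%) = 3.5052%.
WACC = 0.5786 × 8.9000% + 0.0263 × 4.9000% + 0.1005 × 2.3546% + 0.1894 × 5.0902% + 0.1051 × 3.5052% = 6.8482%.

6.85%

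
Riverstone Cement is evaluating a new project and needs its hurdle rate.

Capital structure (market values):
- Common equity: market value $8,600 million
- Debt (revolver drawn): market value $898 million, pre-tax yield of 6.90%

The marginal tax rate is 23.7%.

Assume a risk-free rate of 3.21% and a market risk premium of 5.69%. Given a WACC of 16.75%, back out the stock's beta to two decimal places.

Total capital V = 8600 + 898 = 9498.
Equity weight = 8600/9498 = 0.9055.
Revolver drawn weight = 898/9498 = 0.0945.
Debt contribution = 0.0945 × 6.9% × (1 − 23.7%) = 0.4978%.
Required equity contribution = 16.75% − 0.4978% = 16.2522%  ⇒  Re = 17.9493%.
CAPM: 17.9493% = 3.21% + β × 5.69%  ⇒  β = 2.5904.

2.59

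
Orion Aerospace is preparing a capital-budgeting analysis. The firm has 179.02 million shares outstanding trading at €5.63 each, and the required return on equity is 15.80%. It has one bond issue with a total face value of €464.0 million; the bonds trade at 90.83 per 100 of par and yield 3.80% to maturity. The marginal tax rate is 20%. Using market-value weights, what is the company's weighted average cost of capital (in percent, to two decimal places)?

Market value of equity E = 5.63 × 179.02m = 1007.8826m. Market value of debt D = 464m × 90.83/100 = 421.4512m.
Total capital V = 1007.8826 + 421.4512 = 1429.3338.
Equity: weight = 1007.8826/1429.3338 = 0.7051; cost = 15.8%.
Bonds outstanding: weight = 421.4512/1429.3338 = 0.2949; after-tax cost = 3.8% × (1 − 20%) = 3.0400%.
WACC = 0.7051 × 15.8000% + 0.2949 × 3.0400% = 12.0376%.

12.04%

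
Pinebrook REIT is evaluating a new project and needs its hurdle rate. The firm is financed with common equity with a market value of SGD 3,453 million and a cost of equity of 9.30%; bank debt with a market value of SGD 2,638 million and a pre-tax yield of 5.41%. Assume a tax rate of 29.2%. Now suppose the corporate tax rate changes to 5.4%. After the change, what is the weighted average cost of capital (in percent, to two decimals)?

After the change:
Total capital V = 3453 + 2638 = 6091.
Equity: weight = 3453/6091 = 0.5669; cost = 9.3%.
Bank debt: weight = 2638/6091 = 0.4331; after-tax cost = 5.41% × (1 − 5.4%) = 5.1179%.
WACC = 0.5669 × 9.3000% + 0.4331 × 5.1179% = 7.4887%.

7.49%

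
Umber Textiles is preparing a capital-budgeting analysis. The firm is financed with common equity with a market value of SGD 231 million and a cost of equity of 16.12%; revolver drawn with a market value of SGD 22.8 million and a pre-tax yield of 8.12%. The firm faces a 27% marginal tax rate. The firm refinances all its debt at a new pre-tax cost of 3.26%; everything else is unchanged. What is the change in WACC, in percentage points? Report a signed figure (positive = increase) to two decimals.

Current WACC:
Total capital V = 231 + 22.8 = 253.8.
Equity: weight = 231/253.8 = 0.9102; cost = 16.12%.
Revolver drawn: weight = 22.8/253.8 = 0.0898; after-tax cost = 8.12% × (1 − 27%) = 5.9276%.
WACC = 0.9102 × 16.1200% + 0.0898 × 5.9276% = 15.2044%.
After the change:
Total capital V = 231 + 22.8 = 253.8.
Equity: weight = 231/253.8 = 0.9102; cost = 16.12%.
Revolver drawn: weight = 22.8/253.8 = 0.0898; after-tax cost = 3.26% × (1 − 27%) = 2.3798%.
WACC = 0.9102 × 16.1200% + 0.0898 × 2.3798% = 14.8857%.
Change in WACC = 14.8857% − 15.2044% = -0.3187 pp.

-0.32 pp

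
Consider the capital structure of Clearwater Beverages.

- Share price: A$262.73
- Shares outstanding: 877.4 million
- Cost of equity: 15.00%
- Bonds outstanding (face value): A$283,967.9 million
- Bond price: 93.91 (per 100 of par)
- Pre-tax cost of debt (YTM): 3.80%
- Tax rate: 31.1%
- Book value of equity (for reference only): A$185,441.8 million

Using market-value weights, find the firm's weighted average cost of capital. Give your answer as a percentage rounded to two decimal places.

Market value of equity E = 262.73 × 877.4m = 230519.302m. Market value of debt D = 283967.9m × 93.91/100 = 266674.25489m.
Total capital V = 230519.302 + 266674.25489 = 497193.55689.
Equity: weight = 230519.302/497193.55689 = 0.4636; cost = 15%.
Bonds outstanding: weight = 266674.25489/497193.55689 = 0.5364; after-tax cost = 3.8% × (1 − 31.1%) = 2.6182%.
WACC = 0.4636 × 15.0000% + 0.5364 × 2.6182% = 8.3589%.

8.36%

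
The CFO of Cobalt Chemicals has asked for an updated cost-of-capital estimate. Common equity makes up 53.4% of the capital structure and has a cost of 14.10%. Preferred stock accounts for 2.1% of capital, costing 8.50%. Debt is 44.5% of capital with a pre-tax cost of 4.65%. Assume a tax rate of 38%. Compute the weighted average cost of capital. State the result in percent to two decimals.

8.99%

After-tax cost of debt = 4.65% × (1 − 38%) = 2.8830%.
WACC = 0.534 × 14.1000% + 0.021 × 8.5000% + 0.445 × 2.8830% = 8.9908%.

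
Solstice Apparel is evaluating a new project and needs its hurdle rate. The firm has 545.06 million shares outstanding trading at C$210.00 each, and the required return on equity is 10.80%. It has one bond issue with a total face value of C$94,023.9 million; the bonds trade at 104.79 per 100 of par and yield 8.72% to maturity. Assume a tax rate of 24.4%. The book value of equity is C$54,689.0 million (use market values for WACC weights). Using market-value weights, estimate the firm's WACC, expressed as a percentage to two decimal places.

Market value of equity E = 210.0 × 545.06m = 114462.6m. Market value of debt D = 94023.9m × 104.79/100 = 98527.64481m.
Total capital V = 114462.6 + 98527.64481 = 212990.24481.
Equity: weight = 114462.6/212990.24481 = 0.5374; cost = 10.8%.
Bonds outstanding: weight = 98527.64481/212990.24481 = 0.4626; after-tax cost = 8.72% × (1 − 24.4%) = 6.5923%.
WACC = 0.5374 × 10.8000% + 0.4626 × 6.5923% = 8.8536%.

8.85%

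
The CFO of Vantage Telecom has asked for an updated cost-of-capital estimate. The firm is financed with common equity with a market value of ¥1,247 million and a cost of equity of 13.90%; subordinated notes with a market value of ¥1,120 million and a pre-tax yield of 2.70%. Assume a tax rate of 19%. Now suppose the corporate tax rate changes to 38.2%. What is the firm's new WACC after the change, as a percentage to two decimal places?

After the change:
Total capital V = 1247 + 1120 = 2367.
Equity: weight = 1247/2367 = 0.5268; cost = 13.9%.
Subordinated notes: weight = 1120/2367 = 0.4732; after-tax cost = 2.7% × (1 − 38.2%) = 1.6686%.
WACC = 0.5268 × 13.9000% + 0.4732 × 1.6686% = 8.1124%.

8.11%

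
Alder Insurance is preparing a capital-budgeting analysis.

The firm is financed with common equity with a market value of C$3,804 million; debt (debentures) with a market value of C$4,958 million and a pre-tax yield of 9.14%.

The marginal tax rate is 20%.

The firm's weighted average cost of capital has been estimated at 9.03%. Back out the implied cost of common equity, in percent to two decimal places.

Total capital V = 3804 + 4958 = 8762.
Equity weight = 3804/8762 = 0.4341.
Debentures weight = 4958/8762 = 0.5659.
Debt contribution = 0.5659 × 9.14% × (1 − 20%) = 4.1375%.
Required equity contribution = 9.03% − 4.1375% = 4.8925%.
Re = 4.8925% / 0.4341 = 11.2692%.

11.27%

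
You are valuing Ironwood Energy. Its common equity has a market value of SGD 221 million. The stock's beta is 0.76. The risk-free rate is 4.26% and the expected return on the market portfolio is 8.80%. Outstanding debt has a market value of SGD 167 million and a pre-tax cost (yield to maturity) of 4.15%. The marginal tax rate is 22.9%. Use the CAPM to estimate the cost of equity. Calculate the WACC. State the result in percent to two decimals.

5.77%

Market risk premium = 8.8% − 4.26% = 4.54%.
Cost of equity via CAPM: Re = 4.26% + 0.76 × 4.54% = 7.7104%.
Total capital V = 221 + 167 = 388.
Equity: weight = 221/388 = 0.5696; cost = 7.7104%.
Debt: weight = 167/388 = 0.4304; after-tax cost = 4.15% × (1 − 22.9%) = 3.1997%.
WACC = 0.5696 × 7.7104% + 0.4304 × 3.1997% = 5.7689%.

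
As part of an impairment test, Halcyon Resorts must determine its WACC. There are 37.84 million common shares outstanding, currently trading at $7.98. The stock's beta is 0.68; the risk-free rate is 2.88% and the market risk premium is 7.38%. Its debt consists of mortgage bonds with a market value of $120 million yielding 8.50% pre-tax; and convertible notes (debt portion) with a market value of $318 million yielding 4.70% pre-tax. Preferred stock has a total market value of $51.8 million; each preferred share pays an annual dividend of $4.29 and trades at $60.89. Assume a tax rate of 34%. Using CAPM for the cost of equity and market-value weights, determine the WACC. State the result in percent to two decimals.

Cost of equity via CAPM: Re = 2.88% + 0.68 × 7.38% = 7.8984%.
Cost of preferred: Rp = 4.29 / 60.89 = 7.0455%.
Market value of equity E = 7.98 × 37.84m = 301.9632m.
Total capital V = 301.9632 + 51.8 + 120 + 318 = 791.7632.
Equity: weight = 301.9632/791.7632 = 0.3814; cost = 7.8984%.
Preferred: weight = 51.8/791.7632 = 0.0654; cost = 7.0455%.
Mortgage bonds: weight = 120/791.7632 = 0.1516; after-tax cost = 8.5% × (1 − 34%) = 5.6100%.
Convertible notes (debt portion): weight = 318/791.7632 = 0.4016; after-tax cost = 4.7% × (1 − 34%) = 3.1020%.
WACC = 0.3814 × 7.8984% + 0.0654 × 7.0455% + 0.1516 × 5.6100% + 0.4016 × 3.1020% = 5.5694%.

5.57%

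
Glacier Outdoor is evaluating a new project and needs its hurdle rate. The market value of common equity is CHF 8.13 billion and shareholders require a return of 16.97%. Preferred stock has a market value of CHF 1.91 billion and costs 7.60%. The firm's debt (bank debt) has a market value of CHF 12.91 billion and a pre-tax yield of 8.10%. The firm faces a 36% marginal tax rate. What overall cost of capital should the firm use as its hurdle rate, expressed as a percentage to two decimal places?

9.56%

Total capital V = 8.13 + 1.91 + 12.91 = 22.95.
Equity: weight = 8.13/22.95 = 0.3542; cost = 16.97%.
Preferred: weight = 1.91/22.95 = 0.0832; cost = 7.6%.
Bank debt: weight = 12.91/22.95 = 0.5625; after-tax cost = 8.1% × (1 − 36%) = 5.1840%.
WACC = 0.3542 × 16.9700% + 0.0832 × 7.6000% + 0.5625 × 5.1840% = 9.5602%.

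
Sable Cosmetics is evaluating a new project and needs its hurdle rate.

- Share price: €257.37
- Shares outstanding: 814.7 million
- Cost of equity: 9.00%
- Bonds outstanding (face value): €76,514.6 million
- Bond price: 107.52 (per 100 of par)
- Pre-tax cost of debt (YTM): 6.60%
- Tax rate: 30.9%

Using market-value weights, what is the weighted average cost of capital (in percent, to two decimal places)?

Market value of equity E = 257.37 × 814.7m = 209679.339m. Market value of debt D = 76514.6m × 107.52/100 = 82268.49792m.
Total capital V = 209679.339 + 82268.49792 = 291947.83692.
Equity: weight = 209679.339/291947.83692 = 0.7182; cost = 9%.
Bonds outstanding: weight = 82268.49792/291947.83692 = 0.2818; after-tax cost = 6.6% × (1 − 30.9%) = 4.5606%.
WACC = 0.7182 × 9.0000% + 0.2818 × 4.5606% = 7.7490%.

7.75%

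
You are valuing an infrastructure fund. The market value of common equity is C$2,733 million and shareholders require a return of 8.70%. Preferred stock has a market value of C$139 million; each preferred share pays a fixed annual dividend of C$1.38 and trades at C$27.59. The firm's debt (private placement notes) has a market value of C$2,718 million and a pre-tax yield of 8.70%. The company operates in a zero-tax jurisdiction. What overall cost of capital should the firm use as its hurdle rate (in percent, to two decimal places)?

8.61%

Cost of preferred: Rp = 1.38 / 27.59 = 5.0018%.
Total capital V = 2733 + 139 + 2718 = 5590.
Equity: weight = 2733/5590 = 0.4889; cost = 8.7%.
Preferred: weight = 139/5590 = 0.0249; cost = 5.0018%.
Private placement notes: weight = 2718/5590 = 0.4862; after-tax cost = 8.7% × (1 − 0%) = 8.7000%.
WACC = 0.4889 × 8.7000% + 0.0249 × 5.0018% + 0.4862 × 8.7000% = 8.6080%.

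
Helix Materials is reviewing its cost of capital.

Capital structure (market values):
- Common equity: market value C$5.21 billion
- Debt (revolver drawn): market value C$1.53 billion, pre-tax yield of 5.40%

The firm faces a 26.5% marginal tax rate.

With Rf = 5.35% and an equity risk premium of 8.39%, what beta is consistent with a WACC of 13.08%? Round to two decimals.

1.24

Total capital V = 5.21 + 1.53 = 6.74.
Equity weight = 5.21/6.74 = 0.7730.
Revolver drawn weight = 1.53/6.74 = 0.2270.
Debt contribution = 0.2270 × 5.4% × (1 − 26.5%) = 0.9010%.
Required equity contribution = 13.08% − 0.9010% = 12.1790%  ⇒  Re = 15.7556%.
CAPM: 15.7556% = 5.35% + β × 8.39%  ⇒  β = 1.2402.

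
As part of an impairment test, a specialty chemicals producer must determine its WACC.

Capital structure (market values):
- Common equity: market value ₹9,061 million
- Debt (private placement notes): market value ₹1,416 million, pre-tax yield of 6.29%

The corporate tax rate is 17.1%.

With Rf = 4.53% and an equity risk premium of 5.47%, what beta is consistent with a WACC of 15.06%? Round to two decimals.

Total capital V = 9061 + 1416 = 10477.
Equity weight = 9061/10477 = 0.8648.
Private placement notes weight = 1416/10477 = 0.1352.
Debt contribution = 0.1352 × 6.29% × (1 − 17.1%) = 0.7047%.
Required equity contribution = 15.06% − 0.7047% = 14.3553%  ⇒  Re = 16.5986%.
CAPM: 16.5986% = 4.53% + β × 5.47%  ⇒  β = 2.2063.

2.21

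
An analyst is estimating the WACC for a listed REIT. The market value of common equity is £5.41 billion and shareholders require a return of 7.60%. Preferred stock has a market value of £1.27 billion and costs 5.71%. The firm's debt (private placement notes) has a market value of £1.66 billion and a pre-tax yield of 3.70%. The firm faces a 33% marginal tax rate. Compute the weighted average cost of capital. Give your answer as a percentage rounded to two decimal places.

Total capital V = 5.41 + 1.27 + 1.66 = 8.34.
Equity: weight = 5.41/8.34 = 0.6487; cost = 7.6%.
Preferred: weight = 1.27/8.34 = 0.1523; cost = 5.71%.
Private placement notes: weight = 1.66/8.34 = 0.1990; after-tax cost = 3.7% × (1 − 33%) = 2.4790%.
WACC = 0.6487 × 7.6000% + 0.1523 × 5.7100% + 0.1990 × 2.4790% = 6.2929%.

6.29%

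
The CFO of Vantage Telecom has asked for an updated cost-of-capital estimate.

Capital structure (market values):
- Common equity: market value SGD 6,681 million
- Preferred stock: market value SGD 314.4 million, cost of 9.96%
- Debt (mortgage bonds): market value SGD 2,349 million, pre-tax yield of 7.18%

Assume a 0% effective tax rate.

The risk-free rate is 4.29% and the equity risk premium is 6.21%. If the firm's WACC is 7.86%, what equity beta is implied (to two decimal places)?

Total capital V = 6681 + 314.4 + 2349 = 9344.4.
Equity weight = 6681/9344.4 = 0.7150.
Preferred weight = 314.4/9344.4 = 0.0336.
Mortgage bonds weight = 2349/9344.4 = 0.2514.
Debt contribution = 0.2514 × 7.18% × (1 − 0%) = 1.8049%.
Preferred contribution = 0.0336 × 9.96% = 0.3351%.
Required equity contribution = 7.86% − 2.1400% = 5.7200%  ⇒  Re = 8.0003%.
CAPM: 8.0003% = 4.29% + β × 6.21%  ⇒  β = 0.5975.

0.60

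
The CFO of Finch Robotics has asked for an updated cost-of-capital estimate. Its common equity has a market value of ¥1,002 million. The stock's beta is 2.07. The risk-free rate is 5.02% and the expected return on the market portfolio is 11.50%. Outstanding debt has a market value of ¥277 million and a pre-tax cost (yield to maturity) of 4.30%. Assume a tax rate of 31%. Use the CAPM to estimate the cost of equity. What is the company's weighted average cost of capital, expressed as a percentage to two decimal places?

Market risk premium = 11.5% − 5.02% = 6.48%.
Cost of equity via CAPM: Re = 5.02% + 2.07 × 6.48% = 18.4336%.
Total capital V = 1002 + 277 = 1279.
Equity: weight = 1002/1279 = 0.7834; cost = 18.4336%.
Debt: weight = 277/1279 = 0.2166; after-tax cost = 4.3% × (1 − 31%) = 2.9670%.
WACC = 0.7834 × 18.4336% + 0.2166 × 2.9670% = 15.0839%.

15.08%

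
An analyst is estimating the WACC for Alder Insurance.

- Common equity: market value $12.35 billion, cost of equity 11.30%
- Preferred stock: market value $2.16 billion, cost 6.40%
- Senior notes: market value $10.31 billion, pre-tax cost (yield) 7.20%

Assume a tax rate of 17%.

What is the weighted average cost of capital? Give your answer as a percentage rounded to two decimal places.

Total capital V = 12.35 + 2.16 + 10.31 = 24.82.
Equity: weight = 12.35/24.82 = 0.4976; cost = 11.3%.
Preferred: weight = 2.16/24.82 = 0.0870; cost = 6.4%.
Senior notes: weight = 10.31/24.82 = 0.4154; after-tax cost = 7.2% × (1 − 17%) = 5.9760%.
WACC = 0.4976 × 11.3000% + 0.0870 × 6.4000% + 0.4154 × 5.9760% = 8.6620%.

8.66%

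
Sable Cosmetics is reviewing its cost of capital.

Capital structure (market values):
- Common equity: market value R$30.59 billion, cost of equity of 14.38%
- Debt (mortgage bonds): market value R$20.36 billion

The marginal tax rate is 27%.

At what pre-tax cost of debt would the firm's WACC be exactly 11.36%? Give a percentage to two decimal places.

Total capital V = 30.59 + 20.36 = 50.95.
Equity weight = 30.59/50.95 = 0.6004.
Mortgage bonds weight = 20.36/50.95 = 0.3996.
Equity contribution = 0.6004 × 14.38% = 8.6336%.
Remaining for debt = 11.36% − 8.6336% = 2.7264%.
Rd × (1 − 27%) × 0.3996 = 2.7264%  ⇒  Rd = 9.3460%.

9.35%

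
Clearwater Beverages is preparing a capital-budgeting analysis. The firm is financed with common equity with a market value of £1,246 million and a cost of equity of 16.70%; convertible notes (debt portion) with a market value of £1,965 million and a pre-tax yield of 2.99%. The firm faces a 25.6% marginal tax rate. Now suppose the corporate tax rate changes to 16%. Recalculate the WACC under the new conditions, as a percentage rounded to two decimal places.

After the change:
Total capital V = 1246 + 1965 = 3211.
Equity: weight = 1246/3211 = 0.3880; cost = 16.7%.
Convertible notes (debt portion): weight = 1965/3211 = 0.6120; after-tax cost = 2.99% × (1 − 16%) = 2.5116%.
WACC = 0.3880 × 16.7000% + 0.6120 × 2.5116% = 8.0173%.

8.02%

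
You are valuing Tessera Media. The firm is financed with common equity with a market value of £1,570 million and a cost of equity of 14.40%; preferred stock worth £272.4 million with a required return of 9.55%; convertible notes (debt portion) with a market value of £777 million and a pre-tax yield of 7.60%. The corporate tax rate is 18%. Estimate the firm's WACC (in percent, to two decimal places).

Total capital V = 1570 + 272.4 + 777 = 2619.4.
Equity: weight = 1570/2619.4 = 0.5994; cost = 14.4%.
Preferred: weight = 272.4/2619.4 = 0.1040; cost = 9.55%.
Convertible notes (debt portion): weight = 777/2619.4 = 0.2966; after-tax cost = 7.6% × (1 − 18%) = 6.2320%.
WACC = 0.5994 × 14.4000% + 0.1040 × 9.5500% + 0.2966 × 6.2320% = 11.4727%.

11.47%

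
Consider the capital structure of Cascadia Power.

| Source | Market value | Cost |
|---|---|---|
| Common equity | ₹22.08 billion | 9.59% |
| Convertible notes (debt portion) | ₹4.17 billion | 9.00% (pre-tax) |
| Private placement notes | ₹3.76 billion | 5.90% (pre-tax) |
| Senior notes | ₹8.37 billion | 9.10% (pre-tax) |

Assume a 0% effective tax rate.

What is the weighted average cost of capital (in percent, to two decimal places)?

9.06%

Total capital V = 22.08 + 4.17 + 3.76 + 8.37 = 38.38.
Equity: weight = 22.08/38.38 = 0.5753; cost = 9.59%.
Convertible notes (debt portion): weight = 4.17/38.38 = 0.1087; after-tax cost = 9% × (1 − 0%) = 9.0000%.
Private placement notes: weight = 3.76/38.38 = 0.0980; after-tax cost = 5.9% × (1 − 0%) = 5.9000%.
Senior notes: weight = 8.37/38.38 = 0.2181; after-tax cost = 9.1% × (1 − 0%) = 9.1000%.
WACC = 0.5753 × 9.5900% + 0.1087 × 9.0000% + 0.0980 × 5.9000% + 0.2181 × 9.1000% = 9.0575%.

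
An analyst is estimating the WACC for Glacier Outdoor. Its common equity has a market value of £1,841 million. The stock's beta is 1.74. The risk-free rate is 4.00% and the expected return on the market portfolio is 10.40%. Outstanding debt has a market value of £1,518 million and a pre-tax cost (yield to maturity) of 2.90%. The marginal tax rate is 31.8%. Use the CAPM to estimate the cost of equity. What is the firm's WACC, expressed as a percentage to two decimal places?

Market risk premium = 10.4% − 4.0% = 6.4%.
Cost of equity via CAPM: Re = 4.0% + 1.74 × 6.4% = 15.1360%.
Total capital V = 1841 + 1518 = 3359.
Equity: weight = 1841/3359 = 0.5481; cost = 15.136%.
Debt: weight = 1518/3359 = 0.4519; after-tax cost = 2.9% × (1 − 31.8%) = 1.9778%.
WACC = 0.5481 × 15.1360% + 0.4519 × 1.9778% = 9.1895%.

9.19%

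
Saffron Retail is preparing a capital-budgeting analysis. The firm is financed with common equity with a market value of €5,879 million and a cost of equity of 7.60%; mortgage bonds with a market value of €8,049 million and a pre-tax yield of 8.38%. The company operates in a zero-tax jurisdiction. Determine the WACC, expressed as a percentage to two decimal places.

Total capital V = 5879 + 8049 = 13928.
Equity: weight = 5879/13928 = 0.4221; cost = 7.6%.
Mortgage bonds: weight = 8049/13928 = 0.5779; after-tax cost = 8.38% × (1 − 0%) = 8.3800%.
WACC = 0.4221 × 7.6000% + 0.5779 × 8.3800% = 8.0508%.

8.05%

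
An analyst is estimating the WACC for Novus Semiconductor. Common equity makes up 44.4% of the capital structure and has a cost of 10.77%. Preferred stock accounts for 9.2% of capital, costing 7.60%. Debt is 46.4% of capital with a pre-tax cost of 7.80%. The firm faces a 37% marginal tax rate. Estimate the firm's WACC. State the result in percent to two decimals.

7.76%

After-tax cost of debt = 7.8% × (1 − 37%) = 4.9140%.
WACC = 0.444 × 10.7700% + 0.092 × 7.6000% + 0.464 × 4.9140% = 7.7612%.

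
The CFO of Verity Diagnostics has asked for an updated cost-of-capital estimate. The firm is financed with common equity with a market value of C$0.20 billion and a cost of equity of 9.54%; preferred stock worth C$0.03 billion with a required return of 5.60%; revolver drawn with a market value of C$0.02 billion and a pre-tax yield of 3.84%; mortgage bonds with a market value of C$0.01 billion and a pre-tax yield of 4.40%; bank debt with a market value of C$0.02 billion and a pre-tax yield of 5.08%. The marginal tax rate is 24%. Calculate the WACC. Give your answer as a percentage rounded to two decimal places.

Total capital V = 0.2 + 0.03 + 0.02 + 0.01 + 0.02 = 0.28.
Equity: weight = 0.2/0.28 = 0.7143; cost = 9.54%.
Preferred: weight = 0.03/0.28 = 0.1071; cost = 5.6%.
Revolver drawn: weight = 0.02/0.28 = 0.0714; after-tax cost = 3.84% × (1 − 24%) = 2.9184%.
Mortgage bonds: weight = 0.01/0.28 = 0.0357; after-tax cost = 4.4% × (1 − 24%) = 3.3440%.
Bank debt: weight = 0.02/0.28 = 0.0714; after-tax cost = 5.08% × (1 − 24%) = 3.8608%.
WACC = 0.7143 × 9.5400% + 0.1071 × 5.6000% + 0.0714 × 2.9184% + 0.0357 × 3.3440% + 0.0714 × 3.8608% = 8.0179%.

8.02%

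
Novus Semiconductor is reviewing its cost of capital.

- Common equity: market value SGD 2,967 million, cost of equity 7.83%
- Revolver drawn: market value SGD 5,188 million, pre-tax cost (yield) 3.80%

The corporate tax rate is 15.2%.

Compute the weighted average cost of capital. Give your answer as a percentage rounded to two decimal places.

4.90%

Total capital V = 2967 + 5188 = 8155.
Equity: weight = 2967/8155 = 0.3638; cost = 7.83%.
Revolver drawn: weight = 5188/8155 = 0.6362; after-tax cost = 3.8% × (1 − 15.2%) = 3.2224%.
WACC = 0.3638 × 7.8300% + 0.6362 × 3.2224% = 4.8988%.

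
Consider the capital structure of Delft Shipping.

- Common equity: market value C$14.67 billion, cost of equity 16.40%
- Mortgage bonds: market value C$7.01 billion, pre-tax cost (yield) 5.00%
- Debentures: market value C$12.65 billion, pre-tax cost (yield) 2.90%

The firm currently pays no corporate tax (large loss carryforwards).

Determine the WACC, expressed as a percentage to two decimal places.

Total capital V = 14.67 + 7.01 + 12.65 = 34.33.
Equity: weight = 14.67/34.33 = 0.4273; cost = 16.4%.
Mortgage bonds: weight = 7.01/34.33 = 0.2042; after-tax cost = 5% × (1 − 0%) = 5.0000%.
Debentures: weight = 12.65/34.33 = 0.3685; after-tax cost = 2.9% × (1 − 0%) = 2.9000%.
WACC = 0.4273 × 16.4000% + 0.2042 × 5.0000% + 0.3685 × 2.9000% = 9.0977%.

9.10%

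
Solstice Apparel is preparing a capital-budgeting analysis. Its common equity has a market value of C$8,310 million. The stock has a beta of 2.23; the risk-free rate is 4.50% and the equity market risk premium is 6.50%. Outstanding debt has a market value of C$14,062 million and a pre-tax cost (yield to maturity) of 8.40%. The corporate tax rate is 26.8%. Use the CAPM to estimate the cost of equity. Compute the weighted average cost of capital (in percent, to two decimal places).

Cost of equity via CAPM: Re = 4.5% + 2.23 × 6.5% = 18.9950%.
Total capital V = 8310 + 14062 = 22372.
Equity: weight = 8310/22372 = 0.3714; cost = 18.995%.
Debt: weight = 14062/22372 = 0.6286; after-tax cost = 8.4% × (1 − 26.8%) = 6.1488%.
WACC = 0.3714 × 18.9950% + 0.6286 × 6.1488% = 10.9205%.

10.92%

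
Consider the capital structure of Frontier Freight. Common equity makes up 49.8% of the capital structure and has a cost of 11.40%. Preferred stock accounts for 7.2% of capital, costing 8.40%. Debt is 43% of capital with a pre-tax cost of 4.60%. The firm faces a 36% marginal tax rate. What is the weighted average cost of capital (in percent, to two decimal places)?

7.55%

After-tax cost of debt = 4.6% × (1 − 36%) = 2.9440%.
WACC = 0.498 × 11.4000% + 0.072 × 8.4000% + 0.430 × 2.9440% = 7.5479%.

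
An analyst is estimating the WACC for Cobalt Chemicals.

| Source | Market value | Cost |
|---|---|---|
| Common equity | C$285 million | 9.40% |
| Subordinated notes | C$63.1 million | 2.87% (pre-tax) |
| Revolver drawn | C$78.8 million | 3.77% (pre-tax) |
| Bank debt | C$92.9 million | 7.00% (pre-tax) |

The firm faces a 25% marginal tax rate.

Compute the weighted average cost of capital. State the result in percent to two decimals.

Total capital V = 285 + 63.1 + 78.8 + 92.9 = 519.8.
Equity: weight = 285/519.8 = 0.5483; cost = 9.4%.
Subordinated notes: weight = 63.1/519.8 = 0.1214; after-tax cost = 2.87% × (1 − 25%) = 2.1525%.
Revolver drawn: weight = 78.8/519.8 = 0.1516; after-tax cost = 3.77% × (1 − 25%) = 2.8275%.
Bank debt: weight = 92.9/519.8 = 0.1787; after-tax cost = 7% × (1 − 25%) = 5.2500%.
WACC = 0.5483 × 9.4000% + 0.1214 × 2.1525% + 0.1516 × 2.8275% + 0.1787 × 5.2500% = 6.7821%.

6.78%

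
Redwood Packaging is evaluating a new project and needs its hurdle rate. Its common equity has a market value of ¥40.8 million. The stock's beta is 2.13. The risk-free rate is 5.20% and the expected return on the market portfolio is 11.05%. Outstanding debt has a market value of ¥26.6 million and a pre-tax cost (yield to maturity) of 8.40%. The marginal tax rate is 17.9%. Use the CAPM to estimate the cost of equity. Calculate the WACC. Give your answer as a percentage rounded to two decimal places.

Market risk premium = 11.05% − 5.2% = 5.85%.
Cost of equity via CAPM: Re = 5.2% + 2.13 × 5.85% = 17.6605%.
Total capital V = 40.8 + 26.6 = 67.4.
Equity: weight = 40.8/67.4 = 0.6053; cost = 17.6605%.
Debt: weight = 26.6/67.4 = 0.3947; after-tax cost = 8.4% × (1 − 17.9%) = 6.8964%.
WACC = 0.6053 × 17.6605% + 0.3947 × 6.8964% = 13.4124%.

13.41%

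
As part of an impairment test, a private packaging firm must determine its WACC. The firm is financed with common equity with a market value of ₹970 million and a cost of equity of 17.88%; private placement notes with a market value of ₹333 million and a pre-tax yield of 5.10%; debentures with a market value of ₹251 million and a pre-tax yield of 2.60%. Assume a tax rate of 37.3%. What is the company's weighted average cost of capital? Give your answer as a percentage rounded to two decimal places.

Total capital V = 970 + 333 + 251 = 1554.
Equity: weight = 970/1554 = 0.6242; cost = 17.88%.
Private placement notes: weight = 333/1554 = 0.2143; after-tax cost = 5.1% × (1 − 37.3%) = 3.1977%.
Debentures: weight = 251/1554 = 0.1615; after-tax cost = 2.6% × (1 − 37.3%) = 1.6302%.
WACC = 0.6242 × 17.8800% + 0.2143 × 3.1977% + 0.1615 × 1.6302% = 12.1091%.

12.11%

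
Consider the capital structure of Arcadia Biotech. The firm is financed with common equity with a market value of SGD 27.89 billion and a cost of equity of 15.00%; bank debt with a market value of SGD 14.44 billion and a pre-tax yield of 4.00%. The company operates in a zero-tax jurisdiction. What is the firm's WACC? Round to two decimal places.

11.25%

Total capital V = 27.89 + 14.44 = 42.33.
Equity: weight = 27.89/42.33 = 0.6589; cost = 15%.
Bank debt: weight = 14.44/42.33 = 0.3411; after-tax cost = 4% × (1 − 0%) = 4.0000%.
WACC = 0.6589 × 15.0000% + 0.3411 × 4.0000% = 11.2476%.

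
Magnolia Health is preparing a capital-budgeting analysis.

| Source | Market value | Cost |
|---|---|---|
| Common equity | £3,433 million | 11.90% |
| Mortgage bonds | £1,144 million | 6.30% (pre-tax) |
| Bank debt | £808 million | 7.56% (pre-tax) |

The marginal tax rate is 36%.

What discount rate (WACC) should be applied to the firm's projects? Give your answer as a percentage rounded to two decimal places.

Total capital V = 3433 + 1144 + 808 = 5385.
Equity: weight = 3433/5385 = 0.6375; cost = 11.9%.
Mortgage bonds: weight = 1144/5385 = 0.2124; after-tax cost = 6.3% × (1 − 36%) = 4.0320%.
Bank debt: weight = 808/5385 = 0.1500; after-tax cost = 7.56% × (1 − 36%) = 4.8384%.
WACC = 0.6375 × 11.9000% + 0.2124 × 4.0320% + 0.1500 × 4.8384% = 9.1689%.

9.17%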